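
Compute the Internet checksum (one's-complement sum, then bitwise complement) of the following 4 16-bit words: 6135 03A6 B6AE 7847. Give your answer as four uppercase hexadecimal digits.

One's-complement addition (fold any carry out of bit 15 back into bit 0):
  0x6135 + 0x03A6 = 0x064DB
  0x64DB + 0xB6AE = 0x11B89 → wrap carry → 0x1B8A
  0x1B8A + 0x7847 = 0x093D1
One's-complement sum = 0x93D1.
Checksum = ~0x93D1 & 0xFFFF = 0x6C2E.

6C2E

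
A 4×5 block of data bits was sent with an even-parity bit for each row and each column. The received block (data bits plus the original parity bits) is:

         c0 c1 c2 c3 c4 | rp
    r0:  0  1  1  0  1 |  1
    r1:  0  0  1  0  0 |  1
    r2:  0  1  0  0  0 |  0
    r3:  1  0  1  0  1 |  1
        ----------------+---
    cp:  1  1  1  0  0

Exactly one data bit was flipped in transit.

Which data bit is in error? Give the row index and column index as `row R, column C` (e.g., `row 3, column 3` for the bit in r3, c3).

row 2, column 1

Recompute each row's even parity and compare to rp:
  r0: data parity 1, sent rp 1 → ok
  r1: data parity 1, sent rp 1 → ok
  r2: data parity 1, sent rp 0 → mismatch
  r3: data parity 1, sent rp 1 → ok
Recompute each column's even parity and compare to cp:
  c0: data parity 1, sent cp 1 → ok
  c1: data parity 0, sent cp 1 → mismatch
  c2: data parity 1, sent cp 1 → ok
  c3: data parity 0, sent cp 0 → ok
  c4: data parity 0, sent cp 0 → ok
Exactly one row (r2) and one column (c1) fail → the flipped bit is at their intersection.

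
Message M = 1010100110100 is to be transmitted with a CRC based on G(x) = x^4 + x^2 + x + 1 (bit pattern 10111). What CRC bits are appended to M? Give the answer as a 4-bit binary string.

0110

Append 4 zeros: 10101001101000000. Divide by 10111 (XOR where the leading bit is 1):
  pos 0: 10101 XOR 10111 = 00010
  pos 3: 10001 XOR 10111 = 00110
  pos 5: 11010 XOR 10111 = 01101
  pos 6: 11011 XOR 10111 = 01100
  pos 7: 11000 XOR 10111 = 01111
  pos 8: 11110 XOR 10111 = 01001
  pos 9: 10010 XOR 10111 = 00101
  pos 11: 10100 XOR 10111 = 00011
Remainder (last 4 bits) = 0110. This is the CRC / FCS.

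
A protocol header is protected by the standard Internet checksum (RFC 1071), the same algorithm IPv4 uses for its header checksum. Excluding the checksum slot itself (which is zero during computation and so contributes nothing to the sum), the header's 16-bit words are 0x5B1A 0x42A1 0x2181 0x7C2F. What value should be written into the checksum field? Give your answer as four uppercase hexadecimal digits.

One's-complement addition (fold any carry out of bit 15 back into bit 0):
  0x5B1A + 0x42A1 = 0x09DBB
  0x9DBB + 0x2181 = 0x0BF3C
  0xBF3C + 0x7C2F = 0x13B6B → wrap carry → 0x3B6C
One's-complement sum = 0x3B6C.
Checksum = ~0x3B6C & 0xFFFF = 0xC493.

C493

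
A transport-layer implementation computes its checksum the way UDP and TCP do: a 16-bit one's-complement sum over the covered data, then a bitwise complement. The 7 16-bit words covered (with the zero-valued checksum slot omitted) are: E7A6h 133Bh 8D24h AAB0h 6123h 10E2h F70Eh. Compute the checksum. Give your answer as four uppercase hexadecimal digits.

6434

One's-complement addition (fold any carry out of bit 15 back into bit 0):
  0xE7A6 + 0x133B = 0x0FAE1
  0xFAE1 + 0x8D24 = 0x18805 → wrap carry → 0x8806
  0x8806 + 0xAAB0 = 0x132B6 → wrap carry → 0x32B7
  0x32B7 + 0x6123 = 0x093DA
  0x93DA + 0x10E2 = 0x0A4BC
  0xA4BC + 0xF70E = 0x19BCA → wrap carry → 0x9BCB
One's-complement sum = 0x9BCB.
Checksum = ~0x9BCB & 0xFFFF = 0x6434.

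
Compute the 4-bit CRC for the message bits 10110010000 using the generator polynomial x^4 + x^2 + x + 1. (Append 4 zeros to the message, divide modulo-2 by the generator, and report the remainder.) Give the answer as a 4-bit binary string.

1010

Append 4 zeros: 101100100000000. Divide by 10111 (XOR where the leading bit is 1):
  pos 0: 10110 XOR 10111 = 00001
  pos 4: 10100 XOR 10111 = 00011
  pos 7: 11000 XOR 10111 = 01111
  pos 8: 11110 XOR 10111 = 01001
  pos 9: 10010 XOR 10111 = 00101
Remainder (last 4 bits) = 1010. This is the CRC / FCS.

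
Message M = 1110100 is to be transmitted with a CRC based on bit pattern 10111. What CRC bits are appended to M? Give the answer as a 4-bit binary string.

Append 4 zeros: 11101000000. Divide by 10111 (XOR where the leading bit is 1):
  pos 0: 11101 XOR 10111 = 01010
  pos 1: 10100 XOR 10111 = 00011
  pos 4: 11000 XOR 10111 = 01111
  pos 5: 11110 XOR 10111 = 01001
  pos 6: 10010 XOR 10111 = 00101
Remainder (last 4 bits) = 0101. This is the CRC / FCS.

0101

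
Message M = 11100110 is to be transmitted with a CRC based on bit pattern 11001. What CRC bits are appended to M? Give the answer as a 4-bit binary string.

Append 4 zeros: 111001100000. Divide by 11001 (XOR where the leading bit is 1):
  pos 0: 11100 XOR 11001 = 00101
  pos 2: 10111 XOR 11001 = 01110
  pos 3: 11100 XOR 11001 = 00101
  pos 5: 10100 XOR 11001 = 01101
  pos 6: 11010 XOR 11001 = 00011
Remainder (last 4 bits) = 0110. This is the CRC / FCS.

0110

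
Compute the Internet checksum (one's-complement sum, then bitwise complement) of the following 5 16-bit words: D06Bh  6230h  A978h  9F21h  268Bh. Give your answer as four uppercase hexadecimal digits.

5E3E

One's-complement addition (fold any carry out of bit 15 back into bit 0):
  0xD06B + 0x6230 = 0x1329B → wrap carry → 0x329C
  0x329C + 0xA978 = 0x0DC14
  0xDC14 + 0x9F21 = 0x17B35 → wrap carry → 0x7B36
  0x7B36 + 0x268B = 0x0A1C1
One's-complement sum = 0xA1C1.
Checksum = ~0xA1C1 & 0xFFFF = 0x5E3E.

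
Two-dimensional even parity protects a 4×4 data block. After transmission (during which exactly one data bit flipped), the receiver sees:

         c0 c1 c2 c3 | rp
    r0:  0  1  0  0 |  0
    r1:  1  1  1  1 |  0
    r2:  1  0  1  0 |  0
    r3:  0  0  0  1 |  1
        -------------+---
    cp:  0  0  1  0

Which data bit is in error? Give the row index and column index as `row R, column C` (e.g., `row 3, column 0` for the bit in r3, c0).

Recompute each row's even parity and compare to rp:
  r0: data parity 1, sent rp 0 → mismatch
  r1: data parity 0, sent rp 0 → ok
  r2: data parity 0, sent rp 0 → ok
  r3: data parity 1, sent rp 1 → ok
Recompute each column's even parity and compare to cp:
  c0: data parity 0, sent cp 0 → ok
  c1: data parity 0, sent cp 0 → ok
  c2: data parity 0, sent cp 1 → mismatch
  c3: data parity 0, sent cp 0 → ok
Exactly one row (r0) and one column (c2) fail → the flipped bit is at their intersection.

row 0, column 2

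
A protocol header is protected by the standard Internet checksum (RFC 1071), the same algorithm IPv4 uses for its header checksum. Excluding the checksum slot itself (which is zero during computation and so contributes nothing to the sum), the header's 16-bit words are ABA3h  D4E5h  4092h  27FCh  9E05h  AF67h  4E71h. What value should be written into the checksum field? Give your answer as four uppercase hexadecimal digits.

7B09

One's-complement addition (fold any carry out of bit 15 back into bit 0):
  0xABA3 + 0xD4E5 = 0x18088 → wrap carry → 0x8089
  0x8089 + 0x4092 = 0x0C11B
  0xC11B + 0x27FC = 0x0E917
  0xE917 + 0x9E05 = 0x1871C → wrap carry → 0x871D
  0x871D + 0xAF67 = 0x13684 → wrap carry → 0x3685
  0x3685 + 0x4E71 = 0x084F6
One's-complement sum = 0x84F6.
Checksum = ~0x84F6 & 0xFFFF = 0x7B09.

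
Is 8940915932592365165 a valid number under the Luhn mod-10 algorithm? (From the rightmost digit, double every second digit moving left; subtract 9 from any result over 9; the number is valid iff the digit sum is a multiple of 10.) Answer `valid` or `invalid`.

From the right, keep odd positions and double even positions (subtract 9 from any doubled value over 9):
  doubled (positions 2,4,...): 3 1 6 9 4 9 2 0 9 → sum 43
  kept (positions 1,3,...): 5 1 6 2 5 3 5 9 4 8 → sum 48
Total = 91.
91 mod 10 = 1, so the number is invalid.

invalid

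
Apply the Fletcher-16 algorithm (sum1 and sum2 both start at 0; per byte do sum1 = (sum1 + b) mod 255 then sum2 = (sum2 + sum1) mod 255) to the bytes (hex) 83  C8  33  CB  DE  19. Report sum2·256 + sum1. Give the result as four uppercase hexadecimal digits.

Running sums (mod 255):
  after byte 0 (83): sum1=131, sum2=131
  after byte 1 (C8): sum1=76, sum2=207
  after byte 2 (33): sum1=127, sum2=79
  after byte 3 (CB): sum1=75, sum2=154
  after byte 4 (DE): sum1=42, sum2=196
  after byte 5 (19): sum1=67, sum2=8
Checksum = sum2·256 + sum1 = 8·256 + 67 = 2115 = 0x0843.

0843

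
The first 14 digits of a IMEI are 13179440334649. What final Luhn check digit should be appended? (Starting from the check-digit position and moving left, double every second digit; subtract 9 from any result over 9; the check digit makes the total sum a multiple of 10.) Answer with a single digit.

Partial digits right→left: 9 4 6 4 3 3 0 4 4 9 7 1 3 1
Double every second digit counting from the check-digit position (so the 1st, 3rd, 5th, ... of the partial from the right).
  doubled (with −9 where >9): 9 3 6 0 8 5 6 → sum 37
  kept as-is: 4 4 3 4 9 1 1 → sum 26
Total = 37 + 26 = 63.
Check digit = (10 − (63 mod 10)) mod 10 = 7.

7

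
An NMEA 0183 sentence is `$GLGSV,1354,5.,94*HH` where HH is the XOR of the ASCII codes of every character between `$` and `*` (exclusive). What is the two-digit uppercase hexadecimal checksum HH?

70

XOR the ASCII codes of the payload characters:
  'G' = 0x47 → acc = 0x47
  'L' = 0x4C → acc = 0x0B
  'G' = 0x47 → acc = 0x4C
  'S' = 0x53 → acc = 0x1F
  'V' = 0x56 → acc = 0x49
  ',' = 0x2C → acc = 0x65
  '1' = 0x31 → acc = 0x54
  '3' = 0x33 → acc = 0x67
  '5' = 0x35 → acc = 0x52
  '4' = 0x34 → acc = 0x66
  ',' = 0x2C → acc = 0x4A
  '5' = 0x35 → acc = 0x7F
  '.' = 0x2E → acc = 0x51
  ',' = 0x2C → acc = 0x7D
  '9' = 0x39 → acc = 0x44
  '4' = 0x34 → acc = 0x70
Checksum = 0x70.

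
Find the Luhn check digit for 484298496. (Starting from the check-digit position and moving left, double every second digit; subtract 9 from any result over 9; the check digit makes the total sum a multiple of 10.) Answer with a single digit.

7

Partial digits right→left: 6 9 4 8 9 2 4 8 4
Double every second digit counting from the check-digit position (so the 1st, 3rd, 5th, ... of the partial from the right).
  doubled (with −9 where >9): 3 8 9 8 8 → sum 36
  kept as-is: 9 8 2 8 → sum 27
Total = 36 + 27 = 63.
Check digit = (10 − (63 mod 10)) mod 10 = 7.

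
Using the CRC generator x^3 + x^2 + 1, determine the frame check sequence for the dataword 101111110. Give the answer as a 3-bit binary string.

Append 3 zeros: 101111110000. Divide by 1101 (XOR where the leading bit is 1):
  pos 0: 1011 XOR 1101 = 0110
  pos 1: 1101 XOR 1101 = 0000
  pos 5: 1110 XOR 1101 = 0011
  pos 7: 1100 XOR 1101 = 0001
Remainder (last 3 bits) = 010. This is the CRC / FCS.

010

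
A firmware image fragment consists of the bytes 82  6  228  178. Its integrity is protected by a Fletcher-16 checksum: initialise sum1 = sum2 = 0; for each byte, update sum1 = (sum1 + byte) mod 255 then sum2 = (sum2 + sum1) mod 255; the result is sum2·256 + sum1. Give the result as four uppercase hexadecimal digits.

D7EF

Running sums (mod 255):
  after byte 0 (82): sum1=82, sum2=82
  after byte 1 (6): sum1=88, sum2=170
  after byte 2 (228): sum1=61, sum2=231
  after byte 3 (178): sum1=239, sum2=215
Checksum = sum2·256 + sum1 = 215·256 + 239 = 55279 = 0xD7EF.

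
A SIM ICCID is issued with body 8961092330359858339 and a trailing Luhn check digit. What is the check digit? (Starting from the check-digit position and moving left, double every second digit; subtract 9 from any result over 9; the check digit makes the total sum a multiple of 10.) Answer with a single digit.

Partial digits right→left: 9 3 3 8 5 8 9 5 3 0 3 3 2 9 0 1 6 9 8
Double every second digit counting from the check-digit position (so the 1st, 3rd, 5th, ... of the partial from the right).
  doubled (with −9 where >9): 9 6 1 9 6 6 4 0 3 7 → sum 51
  kept as-is: 3 8 8 5 0 3 9 1 9 → sum 46
Total = 51 + 46 = 97.
Check digit = (10 − (97 mod 10)) mod 10 = 3.

3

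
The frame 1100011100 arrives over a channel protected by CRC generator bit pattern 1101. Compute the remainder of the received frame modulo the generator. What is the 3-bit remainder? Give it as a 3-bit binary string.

Modulo-2 division of 1100011100 by 1101:
  pos 0: 1100 XOR 1101 = 0001
  pos 3: 1011 XOR 1101 = 0110
  pos 4: 1101 XOR 1101 = 0000
Remainder = 000 (zero — the frame passes the CRC check).

000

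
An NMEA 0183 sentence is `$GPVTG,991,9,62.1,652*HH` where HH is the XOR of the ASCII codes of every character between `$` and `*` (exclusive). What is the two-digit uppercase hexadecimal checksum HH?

70

XOR the ASCII codes of the payload characters:
  'G' = 0x47 → acc = 0x47
  'P' = 0x50 → acc = 0x17
  'V' = 0x56 → acc = 0x41
  'T' = 0x54 → acc = 0x15
  'G' = 0x47 → acc = 0x52
  ',' = 0x2C → acc = 0x7E
  '9' = 0x39 → acc = 0x47
  '9' = 0x39 → acc = 0x7E
  '1' = 0x31 → acc = 0x4F
  ',' = 0x2C → acc = 0x63
  '9' = 0x39 → acc = 0x5A
  ',' = 0x2C → acc = 0x76
  '6' = 0x36 → acc = 0x40
  '2' = 0x32 → acc = 0x72
  '.' = 0x2E → acc = 0x5C
  '1' = 0x31 → acc = 0x6D
  ',' = 0x2C → acc = 0x41
  '6' = 0x36 → acc = 0x77
  '5' = 0x35 → acc = 0x42
  '2' = 0x32 → acc = 0x70
Checksum = 0x70.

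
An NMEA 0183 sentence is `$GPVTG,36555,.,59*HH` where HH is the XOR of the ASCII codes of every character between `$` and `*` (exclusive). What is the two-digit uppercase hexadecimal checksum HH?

XOR the ASCII codes of the payload characters:
  'G' = 0x47 → acc = 0x47
  'P' = 0x50 → acc = 0x17
  'V' = 0x56 → acc = 0x41
  'T' = 0x54 → acc = 0x15
  'G' = 0x47 → acc = 0x52
  ',' = 0x2C → acc = 0x7E
  '3' = 0x33 → acc = 0x4D
  '6' = 0x36 → acc = 0x7B
  '5' = 0x35 → acc = 0x4E
  '5' = 0x35 → acc = 0x7B
  '5' = 0x35 → acc = 0x4E
  ',' = 0x2C → acc = 0x62
  '.' = 0x2E → acc = 0x4C
  ',' = 0x2C → acc = 0x60
  '5' = 0x35 → acc = 0x55
  '9' = 0x39 → acc = 0x6C
Checksum = 0x6C.

6C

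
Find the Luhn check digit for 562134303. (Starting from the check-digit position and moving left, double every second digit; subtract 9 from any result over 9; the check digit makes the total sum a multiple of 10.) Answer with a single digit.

Partial digits right→left: 3 0 3 4 3 1 2 6 5
Double every second digit counting from the check-digit position (so the 1st, 3rd, 5th, ... of the partial from the right).
  doubled (with −9 where >9): 6 6 6 4 1 → sum 23
  kept as-is: 0 4 1 6 → sum 11
Total = 23 + 11 = 34.
Check digit = (10 − (34 mod 10)) mod 10 = 6.

6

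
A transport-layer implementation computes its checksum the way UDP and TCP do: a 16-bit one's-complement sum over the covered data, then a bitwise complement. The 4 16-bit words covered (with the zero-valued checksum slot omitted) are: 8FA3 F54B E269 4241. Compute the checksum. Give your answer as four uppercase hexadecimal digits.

5665

One's-complement addition (fold any carry out of bit 15 back into bit 0):
  0x8FA3 + 0xF54B = 0x184EE → wrap carry → 0x84EF
  0x84EF + 0xE269 = 0x16758 → wrap carry → 0x6759
  0x6759 + 0x4241 = 0x0A99A
One's-complement sum = 0xA99A.
Checksum = ~0xA99A & 0xFFFF = 0x5665.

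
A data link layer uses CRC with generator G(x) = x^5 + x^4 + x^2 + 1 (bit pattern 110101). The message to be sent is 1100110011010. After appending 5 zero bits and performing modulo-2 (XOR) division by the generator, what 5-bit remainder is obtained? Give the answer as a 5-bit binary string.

00111

Append 5 zeros: 110011001101000000. Divide by 110101 (XOR where the leading bit is 1):
  pos 0: 110011 XOR 110101 = 000110
  pos 3: 110001 XOR 110101 = 000100
  pos 6: 100101 XOR 110101 = 010000
  pos 7: 100000 XOR 110101 = 010101
  pos 8: 101010 XOR 110101 = 011111
  pos 9: 111110 XOR 110101 = 001011
  pos 11: 101100 XOR 110101 = 011001
  pos 12: 110010 XOR 110101 = 000111
Remainder (last 5 bits) = 00111. This is the CRC / FCS.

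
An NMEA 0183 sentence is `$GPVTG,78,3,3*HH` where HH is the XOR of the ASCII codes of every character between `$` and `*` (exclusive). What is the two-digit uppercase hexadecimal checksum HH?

XOR the ASCII codes of the payload characters:
  'G' = 0x47 → acc = 0x47
  'P' = 0x50 → acc = 0x17
  'V' = 0x56 → acc = 0x41
  'T' = 0x54 → acc = 0x15
  'G' = 0x47 → acc = 0x52
  ',' = 0x2C → acc = 0x7E
  '7' = 0x37 → acc = 0x49
  '8' = 0x38 → acc = 0x71
  ',' = 0x2C → acc = 0x5D
  '3' = 0x33 → acc = 0x6E
  ',' = 0x2C → acc = 0x42
  '3' = 0x33 → acc = 0x71
Checksum = 0x71.

71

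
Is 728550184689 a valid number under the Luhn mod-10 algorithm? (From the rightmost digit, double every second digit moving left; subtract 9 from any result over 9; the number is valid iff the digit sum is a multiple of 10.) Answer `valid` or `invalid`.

From the right, keep odd positions and double even positions (subtract 9 from any doubled value over 9):
  doubled (positions 2,4,...): 7 8 2 1 7 5 → sum 30
  kept (positions 1,3,...): 9 6 8 0 5 2 → sum 30
Total = 60.
60 mod 10 = 0, so the number is valid.

valid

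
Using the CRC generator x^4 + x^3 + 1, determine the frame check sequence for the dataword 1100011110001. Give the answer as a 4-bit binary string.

Append 4 zeros: 11000111100010000. Divide by 11001 (XOR where the leading bit is 1):
  pos 0: 11000 XOR 11001 = 00001
  pos 4: 11111 XOR 11001 = 00110
  pos 6: 11000 XOR 11001 = 00001
  pos 10: 10100 XOR 11001 = 01101
  pos 11: 11010 XOR 11001 = 00011
Remainder (last 4 bits) = 0110. This is the CRC / FCS.

0110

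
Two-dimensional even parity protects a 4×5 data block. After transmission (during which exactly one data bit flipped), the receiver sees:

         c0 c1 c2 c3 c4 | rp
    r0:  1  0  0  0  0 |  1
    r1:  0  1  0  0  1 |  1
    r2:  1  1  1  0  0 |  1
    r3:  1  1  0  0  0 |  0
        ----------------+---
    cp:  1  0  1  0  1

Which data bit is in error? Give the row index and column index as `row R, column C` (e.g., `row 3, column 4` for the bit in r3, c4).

row 1, column 1

Recompute each row's even parity and compare to rp:
  r0: data parity 1, sent rp 1 → ok
  r1: data parity 0, sent rp 1 → mismatch
  r2: data parity 1, sent rp 1 → ok
  r3: data parity 0, sent rp 0 → ok
Recompute each column's even parity and compare to cp:
  c0: data parity 1, sent cp 1 → ok
  c1: data parity 1, sent cp 0 → mismatch
  c2: data parity 1, sent cp 1 → ok
  c3: data parity 0, sent cp 0 → ok
  c4: data parity 1, sent cp 1 → ok
Exactly one row (r1) and one column (c1) fail → the flipped bit is at their intersection.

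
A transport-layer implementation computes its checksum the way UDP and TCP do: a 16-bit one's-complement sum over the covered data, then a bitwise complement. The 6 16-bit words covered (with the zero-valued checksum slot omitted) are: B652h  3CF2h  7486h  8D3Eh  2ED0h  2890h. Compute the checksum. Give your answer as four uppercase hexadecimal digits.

One's-complement addition (fold any carry out of bit 15 back into bit 0):
  0xB652 + 0x3CF2 = 0x0F344
  0xF344 + 0x7486 = 0x167CA → wrap carry → 0x67CB
  0x67CB + 0x8D3E = 0x0F509
  0xF509 + 0x2ED0 = 0x123D9 → wrap carry → 0x23DA
  0x23DA + 0x2890 = 0x04C6A
One's-complement sum = 0x4C6A.
Checksum = ~0x4C6A & 0xFFFF = 0xB395.

B395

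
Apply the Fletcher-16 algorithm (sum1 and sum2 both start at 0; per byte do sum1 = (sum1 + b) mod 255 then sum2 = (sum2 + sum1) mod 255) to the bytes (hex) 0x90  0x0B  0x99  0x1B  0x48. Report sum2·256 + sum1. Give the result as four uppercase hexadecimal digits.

4A98

Running sums (mod 255):
  after byte 0 (0x90): sum1=144, sum2=144
  after byte 1 (0x0B): sum1=155, sum2=44
  after byte 2 (0x99): sum1=53, sum2=97
  after byte 3 (0x1B): sum1=80, sum2=177
  after byte 4 (0x48): sum1=152, sum2=74
Checksum = sum2·256 + sum1 = 74·256 + 152 = 19096 = 0x4A98.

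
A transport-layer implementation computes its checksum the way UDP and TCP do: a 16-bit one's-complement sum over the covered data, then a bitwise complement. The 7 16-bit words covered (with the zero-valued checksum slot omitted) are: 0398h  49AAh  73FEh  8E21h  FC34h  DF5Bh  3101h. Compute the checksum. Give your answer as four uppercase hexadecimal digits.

A40B

One's-complement addition (fold any carry out of bit 15 back into bit 0):
  0x0398 + 0x49AA = 0x04D42
  0x4D42 + 0x73FE = 0x0C140
  0xC140 + 0x8E21 = 0x14F61 → wrap carry → 0x4F62
  0x4F62 + 0xFC34 = 0x14B96 → wrap carry → 0x4B97
  0x4B97 + 0xDF5B = 0x12AF2 → wrap carry → 0x2AF3
  0x2AF3 + 0x3101 = 0x05BF4
One's-complement sum = 0x5BF4.
Checksum = ~0x5BF4 & 0xFFFF = 0xA40B.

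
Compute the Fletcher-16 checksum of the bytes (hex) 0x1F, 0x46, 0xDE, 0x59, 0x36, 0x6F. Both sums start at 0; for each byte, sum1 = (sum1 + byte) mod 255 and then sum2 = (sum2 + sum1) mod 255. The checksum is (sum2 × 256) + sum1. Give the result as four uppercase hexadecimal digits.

7D43

Running sums (mod 255):
  after byte 0 (0x1F): sum1=31, sum2=31
  after byte 1 (0x46): sum1=101, sum2=132
  after byte 2 (0xDE): sum1=68, sum2=200
  after byte 3 (0x59): sum1=157, sum2=102
  after byte 4 (0x36): sum1=211, sum2=58
  after byte 5 (0x6F): sum1=67, sum2=125
Checksum = sum2·256 + sum1 = 125·256 + 67 = 32067 = 0x7D43.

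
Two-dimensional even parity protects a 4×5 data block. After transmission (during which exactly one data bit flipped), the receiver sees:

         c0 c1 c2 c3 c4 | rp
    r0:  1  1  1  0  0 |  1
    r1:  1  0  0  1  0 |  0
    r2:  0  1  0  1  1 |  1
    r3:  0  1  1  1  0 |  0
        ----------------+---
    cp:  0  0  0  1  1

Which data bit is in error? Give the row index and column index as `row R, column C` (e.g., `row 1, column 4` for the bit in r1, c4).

row 3, column 1

Recompute each row's even parity and compare to rp:
  r0: data parity 1, sent rp 1 → ok
  r1: data parity 0, sent rp 0 → ok
  r2: data parity 1, sent rp 1 → ok
  r3: data parity 1, sent rp 0 → mismatch
Recompute each column's even parity and compare to cp:
  c0: data parity 0, sent cp 0 → ok
  c1: data parity 1, sent cp 0 → mismatch
  c2: data parity 0, sent cp 0 → ok
  c3: data parity 1, sent cp 1 → ok
  c4: data parity 1, sent cp 1 → ok
Exactly one row (r3) and one column (c1) fail → the flipped bit is at their intersection.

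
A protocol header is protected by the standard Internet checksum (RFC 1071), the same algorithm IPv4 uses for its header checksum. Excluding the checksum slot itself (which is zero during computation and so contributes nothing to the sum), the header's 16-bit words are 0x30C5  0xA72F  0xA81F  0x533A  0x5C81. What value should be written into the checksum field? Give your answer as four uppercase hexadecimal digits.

One's-complement addition (fold any carry out of bit 15 back into bit 0):
  0x30C5 + 0xA72F = 0x0D7F4
  0xD7F4 + 0xA81F = 0x18013 → wrap carry → 0x8014
  0x8014 + 0x533A = 0x0D34E
  0xD34E + 0x5C81 = 0x12FCF → wrap carry → 0x2FD0
One's-complement sum = 0x2FD0.
Checksum = ~0x2FD0 & 0xFFFF = 0xD02F.

D02F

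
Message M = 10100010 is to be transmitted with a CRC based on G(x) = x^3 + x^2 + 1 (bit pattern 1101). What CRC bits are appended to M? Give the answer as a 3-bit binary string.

Append 3 zeros: 10100010000. Divide by 1101 (XOR where the leading bit is 1):
  pos 0: 1010 XOR 1101 = 0111
  pos 1: 1110 XOR 1101 = 0011
  pos 3: 1101 XOR 1101 = 0000
Remainder (last 3 bits) = 000. This is the CRC / FCS.

000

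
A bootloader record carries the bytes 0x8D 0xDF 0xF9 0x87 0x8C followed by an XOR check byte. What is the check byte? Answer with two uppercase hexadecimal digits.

A0

XOR the bytes together:
  start with 0x8D
  0x8D ⊕ 0xDF = 0x52
  0x52 ⊕ 0xF9 = 0xAB
  0xAB ⊕ 0x87 = 0x2C
  0x2C ⊕ 0x8C = 0xA0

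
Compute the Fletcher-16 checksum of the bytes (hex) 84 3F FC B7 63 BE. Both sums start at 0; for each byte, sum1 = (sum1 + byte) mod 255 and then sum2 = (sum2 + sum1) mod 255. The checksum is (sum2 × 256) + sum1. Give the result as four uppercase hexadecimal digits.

Running sums (mod 255):
  after byte 0 (84): sum1=132, sum2=132
  after byte 1 (3F): sum1=195, sum2=72
  after byte 2 (FC): sum1=192, sum2=9
  after byte 3 (B7): sum1=120, sum2=129
  after byte 4 (63): sum1=219, sum2=93
  after byte 5 (BE): sum1=154, sum2=247
Checksum = sum2·256 + sum1 = 247·256 + 154 = 63386 = 0xF79A.

F79A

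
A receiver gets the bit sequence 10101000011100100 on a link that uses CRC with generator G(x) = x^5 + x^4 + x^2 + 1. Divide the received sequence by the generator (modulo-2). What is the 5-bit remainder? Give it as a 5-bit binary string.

00001

Modulo-2 division of 10101000011100100 by 110101:
  pos 0: 101010 XOR 110101 = 011111
  pos 1: 111110 XOR 110101 = 001011
  pos 3: 101100 XOR 110101 = 011001
  pos 4: 110011 XOR 110101 = 000110
  pos 7: 110110 XOR 110101 = 000011
  pos 11: 110100 XOR 110101 = 000001
Remainder = 00001 (nonzero — an error is detected).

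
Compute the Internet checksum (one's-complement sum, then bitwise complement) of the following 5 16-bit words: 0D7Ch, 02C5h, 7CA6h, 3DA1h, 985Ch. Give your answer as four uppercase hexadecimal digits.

9D1A

One's-complement addition (fold any carry out of bit 15 back into bit 0):
  0x0D7C + 0x02C5 = 0x01041
  0x1041 + 0x7CA6 = 0x08CE7
  0x8CE7 + 0x3DA1 = 0x0CA88
  0xCA88 + 0x985C = 0x162E4 → wrap carry → 0x62E5
One's-complement sum = 0x62E5.
Checksum = ~0x62E5 & 0xFFFF = 0x9D1A.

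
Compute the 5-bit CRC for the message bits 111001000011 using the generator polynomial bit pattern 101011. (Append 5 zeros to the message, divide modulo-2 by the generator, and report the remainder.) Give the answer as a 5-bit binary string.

Append 5 zeros: 11100100001100000. Divide by 101011 (XOR where the leading bit is 1):
  pos 0: 111001 XOR 101011 = 010010
  pos 1: 100100 XOR 101011 = 001111
  pos 3: 111100 XOR 101011 = 010111
  pos 4: 101110 XOR 101011 = 000101
  pos 7: 101110 XOR 101011 = 000101
  pos 10: 101000 XOR 101011 = 000011
Remainder (last 5 bits) = 00110. This is the CRC / FCS.

00110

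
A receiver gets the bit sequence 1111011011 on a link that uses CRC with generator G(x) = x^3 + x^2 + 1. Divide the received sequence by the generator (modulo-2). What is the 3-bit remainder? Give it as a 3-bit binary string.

000

Modulo-2 division of 1111011011 by 1101:
  pos 0: 1111 XOR 1101 = 0010
  pos 2: 1001 XOR 1101 = 0100
  pos 3: 1001 XOR 1101 = 0100
  pos 4: 1000 XOR 1101 = 0101
  pos 5: 1011 XOR 1101 = 0110
  pos 6: 1101 XOR 1101 = 0000
Remainder = 000 (zero — the frame passes the CRC check).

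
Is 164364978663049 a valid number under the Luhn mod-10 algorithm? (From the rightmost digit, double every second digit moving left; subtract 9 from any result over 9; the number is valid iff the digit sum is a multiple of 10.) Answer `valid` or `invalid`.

From the right, keep odd positions and double even positions (subtract 9 from any doubled value over 9):
  doubled (positions 2,4,...): 8 6 3 5 8 6 3 → sum 39
  kept (positions 1,3,...): 9 0 6 8 9 6 4 1 → sum 43
Total = 82.
82 mod 10 = 2, so the number is invalid.

invalid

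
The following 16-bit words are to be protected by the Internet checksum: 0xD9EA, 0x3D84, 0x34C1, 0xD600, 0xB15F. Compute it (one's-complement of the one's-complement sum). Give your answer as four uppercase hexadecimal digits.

2C6F

One's-complement addition (fold any carry out of bit 15 back into bit 0):
  0xD9EA + 0x3D84 = 0x1176E → wrap carry → 0x176F
  0x176F + 0x34C1 = 0x04C30
  0x4C30 + 0xD600 = 0x12230 → wrap carry → 0x2231
  0x2231 + 0xB15F = 0x0D390
One's-complement sum = 0xD390.
Checksum = ~0xD390 & 0xFFFF = 0x2C6F.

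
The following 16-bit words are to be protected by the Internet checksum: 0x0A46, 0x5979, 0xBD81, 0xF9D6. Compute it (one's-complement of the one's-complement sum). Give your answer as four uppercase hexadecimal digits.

One's-complement addition (fold any carry out of bit 15 back into bit 0):
  0x0A46 + 0x5979 = 0x063BF
  0x63BF + 0xBD81 = 0x12140 → wrap carry → 0x2141
  0x2141 + 0xF9D6 = 0x11B17 → wrap carry → 0x1B18
One's-complement sum = 0x1B18.
Checksum = ~0x1B18 & 0xFFFF = 0xE4E7.

E4E7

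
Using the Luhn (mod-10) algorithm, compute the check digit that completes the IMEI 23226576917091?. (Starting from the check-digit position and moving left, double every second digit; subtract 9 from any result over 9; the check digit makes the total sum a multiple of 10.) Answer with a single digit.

Partial digits right→left: 1 9 0 7 1 9 6 7 5 6 2 2 3 2
Double every second digit counting from the check-digit position (so the 1st, 3rd, 5th, ... of the partial from the right).
  doubled (with −9 where >9): 2 0 2 3 1 4 6 → sum 18
  kept as-is: 9 7 9 7 6 2 2 → sum 42
Total = 18 + 42 = 60.
Check digit = (10 − (60 mod 10)) mod 10 = 0.

0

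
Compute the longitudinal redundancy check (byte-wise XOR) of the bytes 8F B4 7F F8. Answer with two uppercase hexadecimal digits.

BC

XOR the bytes together:
  start with 0x8F
  0x8F ⊕ 0xB4 = 0x3B
  0x3B ⊕ 0x7F = 0x44
  0x44 ⊕ 0xF8 = 0xBC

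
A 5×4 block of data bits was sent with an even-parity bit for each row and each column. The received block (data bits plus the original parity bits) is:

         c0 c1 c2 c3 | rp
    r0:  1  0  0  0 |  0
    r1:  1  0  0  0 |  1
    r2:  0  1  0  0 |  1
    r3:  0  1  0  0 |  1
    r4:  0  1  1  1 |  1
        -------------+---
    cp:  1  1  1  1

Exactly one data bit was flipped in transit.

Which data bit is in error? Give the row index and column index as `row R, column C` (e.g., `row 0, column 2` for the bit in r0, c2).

row 0, column 0

Recompute each row's even parity and compare to rp:
  r0: data parity 1, sent rp 0 → mismatch
  r1: data parity 1, sent rp 1 → ok
  r2: data parity 1, sent rp 1 → ok
  r3: data parity 1, sent rp 1 → ok
  r4: data parity 1, sent rp 1 → ok
Recompute each column's even parity and compare to cp:
  c0: data parity 0, sent cp 1 → mismatch
  c1: data parity 1, sent cp 1 → ok
  c2: data parity 1, sent cp 1 → ok
  c3: data parity 1, sent cp 1 → ok
Exactly one row (r0) and one column (c0) fail → the flipped bit is at their intersection.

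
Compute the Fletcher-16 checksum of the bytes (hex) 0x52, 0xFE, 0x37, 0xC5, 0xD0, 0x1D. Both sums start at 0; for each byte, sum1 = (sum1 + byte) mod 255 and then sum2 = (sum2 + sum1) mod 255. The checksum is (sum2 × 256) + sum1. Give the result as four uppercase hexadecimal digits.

D53C

Running sums (mod 255):
  after byte 0 (0x52): sum1=82, sum2=82
  after byte 1 (0xFE): sum1=81, sum2=163
  after byte 2 (0x37): sum1=136, sum2=44
  after byte 3 (0xC5): sum1=78, sum2=122
  after byte 4 (0xD0): sum1=31, sum2=153
  after byte 5 (0x1D): sum1=60, sum2=213
Checksum = sum2·256 + sum1 = 213·256 + 60 = 54588 = 0xD53C.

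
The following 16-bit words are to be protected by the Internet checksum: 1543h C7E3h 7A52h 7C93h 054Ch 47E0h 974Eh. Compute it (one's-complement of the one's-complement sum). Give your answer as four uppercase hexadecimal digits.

One's-complement addition (fold any carry out of bit 15 back into bit 0):
  0x1543 + 0xC7E3 = 0x0DD26
  0xDD26 + 0x7A52 = 0x15778 → wrap carry → 0x5779
  0x5779 + 0x7C93 = 0x0D40C
  0xD40C + 0x054C = 0x0D958
  0xD958 + 0x47E0 = 0x12138 → wrap carry → 0x2139
  0x2139 + 0x974E = 0x0B887
One's-complement sum = 0xB887.
Checksum = ~0xB887 & 0xFFFF = 0x4778.

4778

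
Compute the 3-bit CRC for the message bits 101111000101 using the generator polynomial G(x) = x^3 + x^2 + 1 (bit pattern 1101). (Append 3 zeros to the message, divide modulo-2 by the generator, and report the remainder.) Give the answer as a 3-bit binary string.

010

Append 3 zeros: 101111000101000. Divide by 1101 (XOR where the leading bit is 1):
  pos 0: 1011 XOR 1101 = 0110
  pos 1: 1101 XOR 1101 = 0000
  pos 5: 1000 XOR 1101 = 0101
  pos 6: 1011 XOR 1101 = 0110
  pos 7: 1100 XOR 1101 = 0001
  pos 10: 1100 XOR 1101 = 0001
Remainder (last 3 bits) = 010. This is the CRC / FCS.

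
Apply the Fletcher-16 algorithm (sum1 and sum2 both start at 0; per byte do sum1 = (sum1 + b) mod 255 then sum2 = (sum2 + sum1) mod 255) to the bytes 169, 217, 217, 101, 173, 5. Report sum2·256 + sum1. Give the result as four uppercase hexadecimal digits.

Running sums (mod 255):
  after byte 0 (169): sum1=169, sum2=169
  after byte 1 (217): sum1=131, sum2=45
  after byte 2 (217): sum1=93, sum2=138
  after byte 3 (101): sum1=194, sum2=77
  after byte 4 (173): sum1=112, sum2=189
  after byte 5 (5): sum1=117, sum2=51
Checksum = sum2·256 + sum1 = 51·256 + 117 = 13173 = 0x3375.

3375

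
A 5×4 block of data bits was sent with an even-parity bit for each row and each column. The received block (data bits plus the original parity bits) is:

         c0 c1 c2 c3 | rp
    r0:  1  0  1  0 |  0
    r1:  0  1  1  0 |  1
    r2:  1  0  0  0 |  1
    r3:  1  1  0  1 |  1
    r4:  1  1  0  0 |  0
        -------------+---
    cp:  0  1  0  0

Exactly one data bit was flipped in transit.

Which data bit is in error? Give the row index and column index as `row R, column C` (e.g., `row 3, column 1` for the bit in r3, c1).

row 1, column 3

Recompute each row's even parity and compare to rp:
  r0: data parity 0, sent rp 0 → ok
  r1: data parity 0, sent rp 1 → mismatch
  r2: data parity 1, sent rp 1 → ok
  r3: data parity 1, sent rp 1 → ok
  r4: data parity 0, sent rp 0 → ok
Recompute each column's even parity and compare to cp:
  c0: data parity 0, sent cp 0 → ok
  c1: data parity 1, sent cp 1 → ok
  c2: data parity 0, sent cp 0 → ok
  c3: data parity 1, sent cp 0 → mismatch
Exactly one row (r1) and one column (c3) fail → the flipped bit is at their intersection.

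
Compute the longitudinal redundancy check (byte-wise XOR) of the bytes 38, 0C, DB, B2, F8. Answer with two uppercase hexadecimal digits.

XOR the bytes together:
  start with 0x38
  0x38 ⊕ 0x0C = 0x34
  0x34 ⊕ 0xDB = 0xEF
  0xEF ⊕ 0xB2 = 0x5D
  0x5D ⊕ 0xF8 = 0xA5

A5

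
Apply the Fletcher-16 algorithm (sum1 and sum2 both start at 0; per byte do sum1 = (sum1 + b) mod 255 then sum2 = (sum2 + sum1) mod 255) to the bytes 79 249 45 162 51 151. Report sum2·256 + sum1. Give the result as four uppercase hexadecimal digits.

Running sums (mod 255):
  after byte 0 (79): sum1=79, sum2=79
  after byte 1 (249): sum1=73, sum2=152
  after byte 2 (45): sum1=118, sum2=15
  after byte 3 (162): sum1=25, sum2=40
  after byte 4 (51): sum1=76, sum2=116
  after byte 5 (151): sum1=227, sum2=88
Checksum = sum2·256 + sum1 = 88·256 + 227 = 22755 = 0x58E3.

58E3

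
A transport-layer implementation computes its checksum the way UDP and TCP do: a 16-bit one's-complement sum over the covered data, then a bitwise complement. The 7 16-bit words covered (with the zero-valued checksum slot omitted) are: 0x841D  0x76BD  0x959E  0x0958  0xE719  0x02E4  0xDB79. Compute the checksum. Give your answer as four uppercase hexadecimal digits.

A0B6

One's-complement addition (fold any carry out of bit 15 back into bit 0):
  0x841D + 0x76BD = 0x0FADA
  0xFADA + 0x959E = 0x19078 → wrap carry → 0x9079
  0x9079 + 0x0958 = 0x099D1
  0x99D1 + 0xE719 = 0x180EA → wrap carry → 0x80EB
  0x80EB + 0x02E4 = 0x083CF
  0x83CF + 0xDB79 = 0x15F48 → wrap carry → 0x5F49
One's-complement sum = 0x5F49.
Checksum = ~0x5F49 & 0xFFFF = 0xA0B6.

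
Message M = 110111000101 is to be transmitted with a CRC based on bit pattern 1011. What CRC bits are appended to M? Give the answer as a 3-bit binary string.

001

Append 3 zeros: 110111000101000. Divide by 1011 (XOR where the leading bit is 1):
  pos 0: 1101 XOR 1011 = 0110
  pos 1: 1101 XOR 1011 = 0110
  pos 2: 1101 XOR 1011 = 0110
  pos 3: 1100 XOR 1011 = 0111
  pos 4: 1110 XOR 1011 = 0101
  pos 5: 1010 XOR 1011 = 0001
  pos 8: 1101 XOR 1011 = 0110
  pos 9: 1100 XOR 1011 = 0111
  pos 10: 1110 XOR 1011 = 0101
  pos 11: 1010 XOR 1011 = 0001
Remainder (last 3 bits) = 001. This is the CRC / FCS.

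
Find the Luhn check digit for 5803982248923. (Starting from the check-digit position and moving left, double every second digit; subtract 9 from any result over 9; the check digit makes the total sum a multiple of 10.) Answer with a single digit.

Partial digits right→left: 3 2 9 8 4 2 2 8 9 3 0 8 5
Double every second digit counting from the check-digit position (so the 1st, 3rd, 5th, ... of the partial from the right).
  doubled (with −9 where >9): 6 9 8 4 9 0 1 → sum 37
  kept as-is: 2 8 2 8 3 8 → sum 31
Total = 37 + 31 = 68.
Check digit = (10 − (68 mod 10)) mod 10 = 2.

2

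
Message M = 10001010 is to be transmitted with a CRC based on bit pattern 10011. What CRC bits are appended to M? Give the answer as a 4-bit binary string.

0011

Append 4 zeros: 100010100000. Divide by 10011 (XOR where the leading bit is 1):
  pos 0: 10001 XOR 10011 = 00010
  pos 3: 10010 XOR 10011 = 00001
  pos 7: 10000 XOR 10011 = 00011
Remainder (last 4 bits) = 0011. This is the CRC / FCS.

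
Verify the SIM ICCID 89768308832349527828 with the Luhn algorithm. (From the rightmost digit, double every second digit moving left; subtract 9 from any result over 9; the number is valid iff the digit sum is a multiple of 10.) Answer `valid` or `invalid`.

From the right, keep odd positions and double even positions (subtract 9 from any doubled value over 9):
  doubled (positions 2,4,...): 4 5 1 8 4 7 0 7 5 7 → sum 48
  kept (positions 1,3,...): 8 8 2 9 3 3 8 3 6 9 → sum 59
Total = 107.
107 mod 10 = 7, so the number is invalid.

invalid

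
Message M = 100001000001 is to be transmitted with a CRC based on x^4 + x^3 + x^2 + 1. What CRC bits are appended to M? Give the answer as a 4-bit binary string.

Append 4 zeros: 1000010000010000. Divide by 11101 (XOR where the leading bit is 1):
  pos 0: 10000 XOR 11101 = 01101
  pos 1: 11011 XOR 11101 = 00110
  pos 3: 11000 XOR 11101 = 00101
  pos 5: 10100 XOR 11101 = 01001
  pos 6: 10010 XOR 11101 = 01111
  pos 7: 11111 XOR 11101 = 00010
  pos 10: 10000 XOR 11101 = 01101
  pos 11: 11010 XOR 11101 = 00111
Remainder (last 4 bits) = 0111. This is the CRC / FCS.

0111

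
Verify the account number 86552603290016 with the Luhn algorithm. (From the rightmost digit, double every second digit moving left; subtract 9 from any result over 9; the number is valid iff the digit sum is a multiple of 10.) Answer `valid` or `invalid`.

invalid

From the right, keep odd positions and double even positions (subtract 9 from any doubled value over 9):
  doubled (positions 2,4,...): 2 0 4 0 4 1 7 → sum 18
  kept (positions 1,3,...): 6 0 9 3 6 5 6 → sum 35
Total = 53.
53 mod 10 = 3, so the number is invalid.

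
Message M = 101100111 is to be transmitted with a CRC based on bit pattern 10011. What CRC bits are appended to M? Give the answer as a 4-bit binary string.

1011

Append 4 zeros: 1011001110000. Divide by 10011 (XOR where the leading bit is 1):
  pos 0: 10110 XOR 10011 = 00101
  pos 2: 10101 XOR 10011 = 00110
  pos 4: 11011 XOR 10011 = 01000
  pos 5: 10000 XOR 10011 = 00011
  pos 8: 11000 XOR 10011 = 01011
Remainder (last 4 bits) = 1011. This is the CRC / FCS.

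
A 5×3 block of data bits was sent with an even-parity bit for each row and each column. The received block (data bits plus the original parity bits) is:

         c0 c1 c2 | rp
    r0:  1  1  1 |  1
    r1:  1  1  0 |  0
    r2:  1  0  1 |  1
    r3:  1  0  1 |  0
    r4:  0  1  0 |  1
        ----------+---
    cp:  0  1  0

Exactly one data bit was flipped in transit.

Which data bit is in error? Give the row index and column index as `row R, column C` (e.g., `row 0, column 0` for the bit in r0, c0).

Recompute each row's even parity and compare to rp:
  r0: data parity 1, sent rp 1 → ok
  r1: data parity 0, sent rp 0 → ok
  r2: data parity 0, sent rp 1 → mismatch
  r3: data parity 0, sent rp 0 → ok
  r4: data parity 1, sent rp 1 → ok
Recompute each column's even parity and compare to cp:
  c0: data parity 0, sent cp 0 → ok
  c1: data parity 1, sent cp 1 → ok
  c2: data parity 1, sent cp 0 → mismatch
Exactly one row (r2) and one column (c2) fail → the flipped bit is at their intersection.

row 2, column 2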